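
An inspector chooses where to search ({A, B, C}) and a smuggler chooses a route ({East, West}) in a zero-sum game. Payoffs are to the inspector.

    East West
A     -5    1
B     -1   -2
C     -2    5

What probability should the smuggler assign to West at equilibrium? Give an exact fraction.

Row minima: A → -5, B → -2, C → -2; maximin = -2.
Column maxima: East → -1, West → 5; minimax = -1.
-2 ≠ -1, so there is no saddle point; optimal play is mixed.
A is strictly dominated by C, so the inspector never plays it.
On the remaining 2×2 (B, C vs East, West):
Let the inspector play B with probability p. Expected payoff against East: (-1)p + (-2)(1−p) = p − 2; against West: (-2)p + 5(1−p) = −7p + 5.
Setting these equal: p − 2 = −7p + 5 ⇒ 8p = 7 ⇒ p = 7/8, and the value is (1)·(7/8) − 2 = -9/8.
For the smuggler: with q = P(East), equating B's and C's payoffs gives q − 2 = −7q + 5 ⇒ q = 7/8.

1/8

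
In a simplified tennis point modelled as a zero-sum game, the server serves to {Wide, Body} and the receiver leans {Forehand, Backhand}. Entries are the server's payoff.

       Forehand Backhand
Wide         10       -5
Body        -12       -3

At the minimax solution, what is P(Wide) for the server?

3/8

Row minima: Wide → -5, Body → -12; maximin = -5.
Column maxima: Forehand → 10, Backhand → -3; minimax = -3.
-5 ≠ -3, so there is no saddle point; optimal play is mixed.
Let the server play Wide with probability p. Expected payoff against Forehand: 10p + (-12)(1−p) = 22p − 12; against Backhand: (-5)p + (-3)(1−p) = −2p − 3.
Setting these equal: 22p − 12 = −2p − 3 ⇒ 24p = 9 ⇒ p = 3/8, and the value is (22)·(3/8) − 12 = -15/4.
For the receiver: with q = P(Forehand), equating Wide's and Body's payoffs gives 15q − 5 = −9q − 3 ⇒ q = 1/12.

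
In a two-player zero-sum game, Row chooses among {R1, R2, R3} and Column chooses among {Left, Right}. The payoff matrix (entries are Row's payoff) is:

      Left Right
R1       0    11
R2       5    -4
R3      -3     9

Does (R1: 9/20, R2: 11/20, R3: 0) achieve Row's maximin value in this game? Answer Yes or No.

Against Left this mix gives (9/20)·0 + (11/20)·5 = 11/4.
Against Right this mix gives (9/20)·11 + (11/20)·(-4) = 11/4.
All of Column's active replies (Left, Right) yield 11/4, and no column does worse for Row. The mix makes Column indifferent and guarantees 11/4, so it is optimal.

Yes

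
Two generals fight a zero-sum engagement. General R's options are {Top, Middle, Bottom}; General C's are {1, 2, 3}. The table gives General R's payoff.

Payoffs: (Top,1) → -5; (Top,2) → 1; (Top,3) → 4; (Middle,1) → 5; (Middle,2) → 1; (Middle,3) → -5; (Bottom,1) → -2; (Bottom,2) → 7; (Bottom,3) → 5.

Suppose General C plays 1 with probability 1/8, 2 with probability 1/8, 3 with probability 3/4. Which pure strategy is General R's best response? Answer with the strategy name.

Expected payoff of Top: (1/8)·(-5) + (1/8)·1 + (3/4)·4 = 5/2.
Expected payoff of Middle: (1/8)·5 + (1/8)·1 + (3/4)·(-5) = -3.
Expected payoff of Bottom: (1/8)·(-2) + (1/8)·7 + (3/4)·5 = 35/8.
The largest is 35/8, so General R's best response is Bottom.

Bottom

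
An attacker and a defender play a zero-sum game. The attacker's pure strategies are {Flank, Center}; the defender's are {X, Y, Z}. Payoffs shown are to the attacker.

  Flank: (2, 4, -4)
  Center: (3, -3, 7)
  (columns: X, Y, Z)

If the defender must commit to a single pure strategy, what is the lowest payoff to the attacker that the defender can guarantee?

Column maxima: X → 3, Y → 4, Z → 7.
The smallest of these is 3.

3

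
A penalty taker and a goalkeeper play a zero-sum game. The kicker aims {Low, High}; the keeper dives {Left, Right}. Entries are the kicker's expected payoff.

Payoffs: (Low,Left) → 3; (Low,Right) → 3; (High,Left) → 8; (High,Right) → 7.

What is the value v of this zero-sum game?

Row minima: Low → 3, High → 7; maximin = 7.
Column maxima: Left → 8, Right → 7; minimax = 7.
Since maximin = minimax = 7, there is a saddle point and the value is 7.

7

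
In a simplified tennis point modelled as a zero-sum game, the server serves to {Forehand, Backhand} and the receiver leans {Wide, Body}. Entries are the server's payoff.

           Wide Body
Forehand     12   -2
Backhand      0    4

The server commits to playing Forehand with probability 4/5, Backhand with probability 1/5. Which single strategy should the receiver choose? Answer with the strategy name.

If the receiver plays Wide, the server's expected payoff is (4/5)·12 + (1/5)·0 = 48/5.
If the receiver plays Body, the server's expected payoff is (4/5)·(-2) + (1/5)·4 = -4/5.
The receiver minimizes the server's payoff; the smallest is -4/5, so the best response is Body.

Body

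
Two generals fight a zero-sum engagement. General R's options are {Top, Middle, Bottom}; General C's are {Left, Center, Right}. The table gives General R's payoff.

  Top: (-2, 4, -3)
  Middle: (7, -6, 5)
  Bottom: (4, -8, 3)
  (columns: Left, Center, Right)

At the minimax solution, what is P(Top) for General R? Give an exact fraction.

Row minima: Top → -3, Middle → -6, Bottom → -8; maximin = -3.
Column maxima: Left → 7, Center → 4, Right → 5; minimax = 4.
-3 ≠ 4, so there is no saddle point; optimal play is mixed.
Bottom is strictly dominated by Middle, so General R never plays it.
Left is strictly dominated by Right (it gives General R strictly more in every row), so General C never plays it.
On the remaining 2×2 (Top, Middle vs Center, Right):
Let General R play Top with probability p. Expected payoff against Center: 4p + (-6)(1−p) = 10p − 6; against Right: (-3)p + 5(1−p) = −8p + 5.
Setting these equal: 10p − 6 = −8p + 5 ⇒ 18p = 11 ⇒ p = 11/18, and the value is (10)·(11/18) − 6 = 1/9.
For General C: with q = P(Center), equating Top's and Middle's payoffs gives 7q − 3 = −11q + 5 ⇒ q = 4/9.

11/18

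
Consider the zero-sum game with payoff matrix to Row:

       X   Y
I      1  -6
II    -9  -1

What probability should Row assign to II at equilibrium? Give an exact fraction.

7/15

Row minima: I → -6, II → -9; maximin = -6.
Column maxima: X → 1, Y → -1; minimax = -1.
-6 ≠ -1, so there is no saddle point; optimal play is mixed.
Let Row play I with probability p. Expected payoff against X: 1p + (-9)(1−p) = 10p − 9; against Y: (-6)p + (-1)(1−p) = −5p − 1.
Setting these equal: 10p − 9 = −5p − 1 ⇒ 15p = 8 ⇒ p = 8/15, and the value is (10)·(8/15) − 9 = -11/3.
For Column: with q = P(X), equating I's and II's payoffs gives 7q − 6 = −8q − 1 ⇒ q = 1/3.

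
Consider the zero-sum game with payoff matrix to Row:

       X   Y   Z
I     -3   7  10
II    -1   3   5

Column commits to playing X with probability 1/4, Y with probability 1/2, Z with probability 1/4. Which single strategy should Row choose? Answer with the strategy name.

Expected payoff of I: (1/4)·(-3) + (1/2)·7 + (1/4)·10 = 21/4.
Expected payoff of II: (1/4)·(-1) + (1/2)·3 + (1/4)·5 = 5/2.
The largest is 21/4, so Row's best response is I.

I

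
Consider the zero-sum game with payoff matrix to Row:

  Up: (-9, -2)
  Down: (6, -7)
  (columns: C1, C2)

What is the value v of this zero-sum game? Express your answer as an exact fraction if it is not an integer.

Row minima: Up → -9, Down → -7; maximin = -7.
Column maxima: C1 → 6, C2 → -2; minimax = -2.
-7 ≠ -2, so there is no saddle point; optimal play is mixed.
Let Row play Up with probability p. Expected payoff against C1: (-9)p + 6(1−p) = −15p + 6; against C2: (-2)p + (-7)(1−p) = 5p − 7.
Setting these equal: −15p + 6 = 5p − 7 ⇒ −20p = -13 ⇒ p = 13/20, and the value is (-15)·(13/20) + 6 = -15/4.
For Column: with q = P(C1), equating Up's and Down's payoffs gives −7q − 2 = 13q − 7 ⇒ q = 1/4.

-15/4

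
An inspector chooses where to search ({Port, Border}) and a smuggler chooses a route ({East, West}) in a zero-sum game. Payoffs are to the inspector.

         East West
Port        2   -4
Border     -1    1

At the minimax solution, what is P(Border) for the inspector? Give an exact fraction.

Row minima: Port → -4, Border → -1; maximin = -1.
Column maxima: East → 2, West → 1; minimax = 1.
-1 ≠ 1, so there is no saddle point; optimal play is mixed.
Let the inspector play Port with probability p. Expected payoff against East: 2p + (-1)(1−p) = 3p − 1; against West: (-4)p + 1(1−p) = −5p + 1.
Setting these equal: 3p − 1 = −5p + 1 ⇒ 8p = 2 ⇒ p = 1/4, and the value is (3)·(1/4) − 1 = -1/4.
For the smuggler: with q = P(East), equating Port's and Border's payoffs gives 6q − 4 = −2q + 1 ⇒ q = 5/8.

3/4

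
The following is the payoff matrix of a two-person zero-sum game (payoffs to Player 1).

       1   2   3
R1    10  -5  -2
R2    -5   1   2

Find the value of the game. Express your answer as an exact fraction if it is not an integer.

-5/7

Row minima: R1 → -5, R2 → -5; maximin = -5.
Column maxima: 1 → 10, 2 → 1, 3 → 2; minimax = 1.
-5 ≠ 1, so there is no saddle point; optimal play is mixed.
3 is strictly dominated by 2 (it gives Player 1 strictly more in every row), so Player 2 never plays it.
On the remaining 2×2 (R1, R2 vs 1, 2):
Let Player 1 play R1 with probability p. Expected payoff against 1: 10p + (-5)(1−p) = 15p − 5; against 2: (-5)p + 1(1−p) = −6p + 1.
Setting these equal: 15p − 5 = −6p + 1 ⇒ 21p = 6 ⇒ p = 2/7, and the value is (15)·(2/7) − 5 = -5/7.
For Player 2: with q = P(1), equating R1's and R2's payoffs gives 15q − 5 = −6q + 1 ⇒ q = 2/7.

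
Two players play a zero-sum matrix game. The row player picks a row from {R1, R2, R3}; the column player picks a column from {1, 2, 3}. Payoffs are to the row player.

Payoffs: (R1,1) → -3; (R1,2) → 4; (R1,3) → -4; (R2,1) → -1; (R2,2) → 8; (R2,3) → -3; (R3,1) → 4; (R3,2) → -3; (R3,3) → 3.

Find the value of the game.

Row minima: R1 → -4, R2 → -3, R3 → -3; maximin = -3.
Column maxima: 1 → 4, 2 → 8, 3 → 3; minimax = 3.
-3 ≠ 3, so there is no saddle point; optimal play is mixed.
R1 is strictly dominated by R2, so the row player never plays it.
1 is strictly dominated by 3 (it gives the row player strictly more in every row), so the column player never plays it.
On the remaining 2×2 (R2, R3 vs 2, 3):
Let the row player play R2 with probability p. Expected payoff against 2: 8p + (-3)(1−p) = 11p − 3; against 3: (-3)p + 3(1−p) = −6p + 3.
Setting these equal: 11p − 3 = −6p + 3 ⇒ 17p = 6 ⇒ p = 6/17, and the value is (11)·(6/17) − 3 = 15/17.
For the column player: with q = P(2), equating R2's and R3's payoffs gives 11q − 3 = −6q + 3 ⇒ q = 6/17.

15/17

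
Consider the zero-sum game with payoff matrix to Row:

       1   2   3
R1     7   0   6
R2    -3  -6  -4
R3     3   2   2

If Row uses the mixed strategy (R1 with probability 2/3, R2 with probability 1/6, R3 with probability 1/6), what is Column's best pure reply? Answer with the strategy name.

If Column plays 1, Row's expected payoff is (2/3)·7 + (1/6)·(-3) + (1/6)·3 = 14/3.
If Column plays 2, Row's expected payoff is (2/3)·0 + (1/6)·(-6) + (1/6)·2 = -2/3.
If Column plays 3, Row's expected payoff is (2/3)·6 + (1/6)·(-4) + (1/6)·2 = 11/3.
Column minimizes Row's payoff; the smallest is -2/3, so the best response is 2.

2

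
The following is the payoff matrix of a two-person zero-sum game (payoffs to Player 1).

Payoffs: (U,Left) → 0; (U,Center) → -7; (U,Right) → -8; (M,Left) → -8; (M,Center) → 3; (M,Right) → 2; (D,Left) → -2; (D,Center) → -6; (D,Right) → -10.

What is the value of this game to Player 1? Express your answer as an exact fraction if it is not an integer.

-32/9

Row minima: U → -8, M → -8, D → -10; maximin = -8.
Column maxima: Left → 0, Center → 3, Right → 2; minimax = 0.
-8 ≠ 0, so there is no saddle point; optimal play is mixed.
Center is strictly dominated by Right (it gives Player 1 strictly more in every row), so Player 2 never plays it.
With Center eliminated, D is strictly dominated by U (U gives Player 1 strictly more in every remaining column), so Player 1 never plays it.
On the remaining 2×2 (U, M vs Left, Right):
Let Player 1 play U with probability p. Expected payoff against Left: 0p + (-8)(1−p) = 8p − 8; against Right: (-8)p + 2(1−p) = −10p + 2.
Setting these equal: 8p − 8 = −10p + 2 ⇒ 18p = 10 ⇒ p = 5/9, and the value is (8)·(5/9) − 8 = -32/9.
For Player 2: with q = P(Left), equating U's and M's payoffs gives 8q − 8 = −10q + 2 ⇒ q = 5/9.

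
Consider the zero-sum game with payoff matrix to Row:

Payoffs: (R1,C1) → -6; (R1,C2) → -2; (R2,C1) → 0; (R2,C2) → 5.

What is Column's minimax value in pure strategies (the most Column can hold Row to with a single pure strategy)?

Column maxima: C1 → 0, C2 → 5.
The smallest of these is 0.

0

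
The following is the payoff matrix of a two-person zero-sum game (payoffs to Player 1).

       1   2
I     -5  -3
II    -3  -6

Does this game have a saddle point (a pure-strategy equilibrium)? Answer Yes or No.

No

Row minima: I → -5, II → -6; maximin = -5.
Column maxima: 1 → -3, 2 → -3; minimax = -3.
-5 ≠ -3, so no pure-strategy equilibrium exists.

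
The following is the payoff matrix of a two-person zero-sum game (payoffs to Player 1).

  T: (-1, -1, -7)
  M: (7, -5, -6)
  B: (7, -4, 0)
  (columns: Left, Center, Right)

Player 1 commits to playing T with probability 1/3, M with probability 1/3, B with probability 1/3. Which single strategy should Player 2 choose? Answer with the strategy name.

Right

If Player 2 plays Left, Player 1's expected payoff is (1/3)·(-1) + (1/3)·7 + (1/3)·7 = 13/3.
If Player 2 plays Center, Player 1's expected payoff is (1/3)·(-1) + (1/3)·(-5) + (1/3)·(-4) = -10/3.
If Player 2 plays Right, Player 1's expected payoff is (1/3)·(-7) + (1/3)·(-6) + (1/3)·0 = -13/3.
Player 2 minimizes Player 1's payoff; the smallest is -13/3, so the best response is Right.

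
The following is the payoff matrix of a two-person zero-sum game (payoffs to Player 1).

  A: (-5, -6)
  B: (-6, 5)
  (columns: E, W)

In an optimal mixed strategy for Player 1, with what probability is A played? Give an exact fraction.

11/12

Row minima: A → -6, B → -6; maximin = -6.
Column maxima: E → -5, W → 5; minimax = -5.
-6 ≠ -5, so there is no saddle point; optimal play is mixed.
Let Player 1 play A with probability p. Expected payoff against E: (-5)p + (-6)(1−p) = p − 6; against W: (-6)p + 5(1−p) = −11p + 5.
Setting these equal: p − 6 = −11p + 5 ⇒ 12p = 11 ⇒ p = 11/12, and the value is (1)·(11/12) − 6 = -61/12.
For Player 2: with q = P(E), equating A's and B's payoffs gives q − 6 = −11q + 5 ⇒ q = 11/12.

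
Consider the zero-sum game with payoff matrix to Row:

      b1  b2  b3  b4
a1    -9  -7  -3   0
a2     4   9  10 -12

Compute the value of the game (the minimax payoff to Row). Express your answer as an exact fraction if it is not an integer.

Row minima: a1 → -9, a2 → -12; maximin = -9.
Column maxima: b1 → 4, b2 → 9, b3 → 10, b4 → 0; minimax = 0.
-9 ≠ 0, so there is no saddle point; optimal play is mixed.
b2 is strictly dominated by b1 (it gives Row strictly more in every row), so Column never plays it.
b3 is strictly dominated by b1 (it gives Row strictly more in every row), so Column never plays it.
On the remaining 2×2 (a1, a2 vs b1, b4):
Let Row play a1 with probability p. Expected payoff against b1: (-9)p + 4(1−p) = −13p + 4; against b4: 0p + (-12)(1−p) = 12p − 12.
Setting these equal: −13p + 4 = 12p − 12 ⇒ −25p = -16 ⇒ p = 16/25, and the value is (-13)·(16/25) + 4 = -108/25.
For Column: with q = P(b1), equating a1's and a2's payoffs gives −9q = 16q − 12 ⇒ q = 12/25.

-108/25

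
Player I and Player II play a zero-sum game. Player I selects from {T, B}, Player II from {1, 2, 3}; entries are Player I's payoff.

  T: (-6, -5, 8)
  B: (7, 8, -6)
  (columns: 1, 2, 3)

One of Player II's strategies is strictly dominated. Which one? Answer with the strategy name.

2

1 holds Player I's payoff strictly below 2 in every row: -6 < -5, 7 < 8.
So 2 is strictly dominated for Player II.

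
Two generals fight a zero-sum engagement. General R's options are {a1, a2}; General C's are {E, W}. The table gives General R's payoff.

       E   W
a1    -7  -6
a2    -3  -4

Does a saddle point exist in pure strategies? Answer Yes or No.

Yes

Row minima: a1 → -7, a2 → -4; maximin = -4.
Column maxima: E → -3, W → -4; minimax = -4.
maximin = minimax = -4, so a saddle point exists.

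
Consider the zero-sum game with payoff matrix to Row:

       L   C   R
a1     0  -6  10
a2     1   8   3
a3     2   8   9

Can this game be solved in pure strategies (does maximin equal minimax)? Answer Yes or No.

Row minima: a1 → -6, a2 → 1, a3 → 2; maximin = 2.
Column maxima: L → 2, C → 8, R → 10; minimax = 2.
maximin = minimax = 2, so a saddle point exists.

Yes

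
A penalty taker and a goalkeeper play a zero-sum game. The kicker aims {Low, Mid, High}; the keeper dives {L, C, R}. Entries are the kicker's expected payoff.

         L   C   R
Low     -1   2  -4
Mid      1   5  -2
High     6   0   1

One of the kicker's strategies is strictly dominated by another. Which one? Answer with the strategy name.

Mid gives a strictly higher payoff than Low against every column: 1 > -1, 5 > 2, -2 > -4.
So Low is strictly dominated and the kicker never plays it.

Low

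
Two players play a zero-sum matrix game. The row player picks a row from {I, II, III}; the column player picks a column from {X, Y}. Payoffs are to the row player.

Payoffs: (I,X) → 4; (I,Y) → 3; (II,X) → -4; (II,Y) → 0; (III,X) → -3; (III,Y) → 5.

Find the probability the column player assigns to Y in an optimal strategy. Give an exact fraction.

7/9

Row minima: I → 3, II → -4, III → -3; maximin = 3.
Column maxima: X → 4, Y → 5; minimax = 4.
3 ≠ 4, so there is no saddle point; optimal play is mixed.
II is strictly dominated by I, so the row player never plays it.
On the remaining 2×2 (I, III vs X, Y):
Let the row player play I with probability p. Expected payoff against X: 4p + (-3)(1−p) = 7p − 3; against Y: 3p + 5(1−p) = −2p + 5.
Setting these equal: 7p − 3 = −2p + 5 ⇒ 9p = 8 ⇒ p = 8/9, and the value is (7)·(8/9) − 3 = 29/9.
For the column player: with q = P(X), equating I's and III's payoffs gives q + 3 = −8q + 5 ⇒ q = 2/9.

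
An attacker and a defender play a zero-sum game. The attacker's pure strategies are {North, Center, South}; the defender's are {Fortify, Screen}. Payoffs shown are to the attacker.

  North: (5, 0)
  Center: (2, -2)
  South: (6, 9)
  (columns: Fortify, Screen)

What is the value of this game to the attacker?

6

Row minima: North → 0, Center → -2, South → 6; maximin = 6.
Column maxima: Fortify → 6, Screen → 9; minimax = 6.
Since maximin = minimax = 6, there is a saddle point and the value is 6.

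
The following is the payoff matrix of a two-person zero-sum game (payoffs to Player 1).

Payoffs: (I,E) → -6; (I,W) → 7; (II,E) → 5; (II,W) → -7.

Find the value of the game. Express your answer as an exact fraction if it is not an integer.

-7/25

Row minima: I → -6, II → -7; maximin = -6.
Column maxima: E → 5, W → 7; minimax = 5.
-6 ≠ 5, so there is no saddle point; optimal play is mixed.
Let Player 1 play I with probability p. Expected payoff against E: (-6)p + 5(1−p) = −11p + 5; against W: 7p + (-7)(1−p) = 14p − 7.
Setting these equal: −11p + 5 = 14p − 7 ⇒ −25p = -12 ⇒ p = 12/25, and the value is (-11)·(12/25) + 5 = -7/25.
For Player 2: with q = P(E), equating I's and II's payoffs gives −13q + 7 = 12q − 7 ⇒ q = 14/25.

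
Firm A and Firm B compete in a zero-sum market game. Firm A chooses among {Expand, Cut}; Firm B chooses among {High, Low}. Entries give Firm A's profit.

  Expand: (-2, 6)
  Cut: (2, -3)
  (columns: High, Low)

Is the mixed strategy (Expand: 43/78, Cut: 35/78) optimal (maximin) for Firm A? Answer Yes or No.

Against High this mix gives (43/78)·(-2) + (35/78)·2 = -8/39.
Against Low this mix gives (43/78)·6 + (35/78)·(-3) = 51/26.
Firm B will play High, holding Firm A to -8/39. Shifting weight toward the row that does better against High would raise this floor (the equalizing mix achieves 6/13 against both High and Low), so the proposed strategy is not optimal.

No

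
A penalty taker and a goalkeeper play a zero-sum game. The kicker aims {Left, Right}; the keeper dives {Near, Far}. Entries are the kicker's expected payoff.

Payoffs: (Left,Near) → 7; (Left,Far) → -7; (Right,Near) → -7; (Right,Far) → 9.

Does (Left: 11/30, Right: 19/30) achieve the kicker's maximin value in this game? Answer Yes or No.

No

Against Near this mix gives (11/30)·7 + (19/30)·(-7) = -28/15.
Against Far this mix gives (11/30)·(-7) + (19/30)·9 = 47/15.
The keeper will play Near, holding the kicker to -28/15. Shifting weight toward the row that does better against Near would raise this floor (the equalizing mix achieves 7/15 against both Near and Far), so the proposed strategy is not optimal.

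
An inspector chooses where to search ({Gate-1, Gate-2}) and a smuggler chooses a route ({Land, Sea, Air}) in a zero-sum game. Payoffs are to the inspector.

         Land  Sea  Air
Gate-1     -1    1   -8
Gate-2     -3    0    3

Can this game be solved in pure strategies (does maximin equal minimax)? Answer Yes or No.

Row minima: Gate-1 → -8, Gate-2 → -3; maximin = -3.
Column maxima: Land → -1, Sea → 1, Air → 3; minimax = -1.
-3 ≠ -1, so no pure-strategy equilibrium exists.

No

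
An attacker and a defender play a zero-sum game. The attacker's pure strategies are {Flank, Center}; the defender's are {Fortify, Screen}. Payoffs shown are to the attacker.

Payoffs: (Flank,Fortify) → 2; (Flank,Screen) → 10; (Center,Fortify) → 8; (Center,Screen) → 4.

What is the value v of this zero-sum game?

Row minima: Flank → 2, Center → 4; maximin = 4.
Column maxima: Fortify → 8, Screen → 10; minimax = 8.
4 ≠ 8, so there is no saddle point; optimal play is mixed.
Let the attacker play Flank with probability p. Expected payoff against Fortify: 2p + 8(1−p) = −6p + 8; against Screen: 10p + 4(1−p) = 6p + 4.
Setting these equal: −6p + 8 = 6p + 4 ⇒ −12p = -4 ⇒ p = 1/3, and the value is (-6)·(1/3) + 8 = 6.
For the defender: with q = P(Fortify), equating Flank's and Center's payoffs gives −8q + 10 = 4q + 4 ⇒ q = 1/2.

6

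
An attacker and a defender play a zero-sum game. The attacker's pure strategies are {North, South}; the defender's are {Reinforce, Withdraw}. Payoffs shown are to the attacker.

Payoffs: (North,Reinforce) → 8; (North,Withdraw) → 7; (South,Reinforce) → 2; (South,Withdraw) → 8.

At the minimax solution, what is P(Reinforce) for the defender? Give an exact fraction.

Row minima: North → 7, South → 2; maximin = 7.
Column maxima: Reinforce → 8, Withdraw → 8; minimax = 8.
7 ≠ 8, so there is no saddle point; optimal play is mixed.
Let the attacker play North with probability p. Expected payoff against Reinforce: 8p + 2(1−p) = 6p + 2; against Withdraw: 7p + 8(1−p) = −p + 8.
Setting these equal: 6p + 2 = −p + 8 ⇒ 7p = 6 ⇒ p = 6/7, and the value is (6)·(6/7) + 2 = 50/7.
For the defender: with q = P(Reinforce), equating North's and South's payoffs gives q + 7 = −6q + 8 ⇒ q = 1/7.

1/7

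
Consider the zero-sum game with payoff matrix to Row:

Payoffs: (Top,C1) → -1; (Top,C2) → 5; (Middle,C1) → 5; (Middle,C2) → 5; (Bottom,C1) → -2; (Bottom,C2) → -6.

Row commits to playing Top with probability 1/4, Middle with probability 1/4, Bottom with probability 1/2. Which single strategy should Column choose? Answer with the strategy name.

If Column plays C1, Row's expected payoff is (1/4)·(-1) + (1/4)·5 + (1/2)·(-2) = 0.
If Column plays C2, Row's expected payoff is (1/4)·5 + (1/4)·5 + (1/2)·(-6) = -1/2.
Column minimizes Row's payoff; the smallest is -1/2, so the best response is C2.

C2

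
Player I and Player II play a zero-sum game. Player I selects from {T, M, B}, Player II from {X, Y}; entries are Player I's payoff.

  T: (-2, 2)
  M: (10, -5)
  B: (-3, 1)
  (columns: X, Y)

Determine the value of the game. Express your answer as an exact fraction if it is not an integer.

Row minima: T → -2, M → -5, B → -3; maximin = -2.
Column maxima: X → 10, Y → 2; minimax = 2.
-2 ≠ 2, so there is no saddle point; optimal play is mixed.
B is strictly dominated by T, so Player I never plays it.
On the remaining 2×2 (T, M vs X, Y):
Let Player I play T with probability p. Expected payoff against X: (-2)p + 10(1−p) = −12p + 10; against Y: 2p + (-5)(1−p) = 7p − 5.
Setting these equal: −12p + 10 = 7p − 5 ⇒ −19p = -15 ⇒ p = 15/19, and the value is (-12)·(15/19) + 10 = 10/19.
For Player II: with q = P(X), equating T's and M's payoffs gives −4q + 2 = 15q − 5 ⇒ q = 7/19.

10/19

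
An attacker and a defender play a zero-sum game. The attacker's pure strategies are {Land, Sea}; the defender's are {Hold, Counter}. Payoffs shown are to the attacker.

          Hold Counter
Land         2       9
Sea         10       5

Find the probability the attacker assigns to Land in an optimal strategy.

Row minima: Land → 2, Sea → 5; maximin = 5.
Column maxima: Hold → 10, Counter → 9; minimax = 9.
5 ≠ 9, so there is no saddle point; optimal play is mixed.
Let the attacker play Land with probability p. Expected payoff against Hold: 2p + 10(1−p) = −8p + 10; against Counter: 9p + 5(1−p) = 4p + 5.
Setting these equal: −8p + 10 = 4p + 5 ⇒ −12p = -5 ⇒ p = 5/12, and the value is (-8)·(5/12) + 10 = 20/3.
For the defender: with q = P(Hold), equating Land's and Sea's payoffs gives −7q + 9 = 5q + 5 ⇒ q = 1/3.

5/12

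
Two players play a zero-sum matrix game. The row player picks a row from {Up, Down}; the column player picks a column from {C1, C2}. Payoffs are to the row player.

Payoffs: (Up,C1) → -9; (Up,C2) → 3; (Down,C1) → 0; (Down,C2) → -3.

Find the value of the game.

-9/5

Row minima: Up → -9, Down → -3; maximin = -3.
Column maxima: C1 → 0, C2 → 3; minimax = 0.
-3 ≠ 0, so there is no saddle point; optimal play is mixed.
Let the row player play Up with probability p. Expected payoff against C1: (-9)p + 0(1−p) = −9p; against C2: 3p + (-3)(1−p) = 6p − 3.
Setting these equal: −9p = 6p − 3 ⇒ −15p = -3 ⇒ p = 1/5, and the value is (-9)·(1/5) = -9/5.
For the column player: with q = P(C1), equating Up's and Down's payoffs gives −12q + 3 = 3q − 3 ⇒ q = 2/5.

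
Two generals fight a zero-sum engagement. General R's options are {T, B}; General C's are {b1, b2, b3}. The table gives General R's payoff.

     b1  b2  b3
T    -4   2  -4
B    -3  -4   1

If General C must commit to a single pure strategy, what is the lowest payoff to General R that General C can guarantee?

Column maxima: b1 → -3, b2 → 2, b3 → 1.
The smallest of these is -3.

-3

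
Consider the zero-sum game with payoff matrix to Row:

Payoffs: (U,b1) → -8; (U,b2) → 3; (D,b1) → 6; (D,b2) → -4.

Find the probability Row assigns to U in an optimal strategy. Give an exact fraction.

Row minima: U → -8, D → -4; maximin = -4.
Column maxima: b1 → 6, b2 → 3; minimax = 3.
-4 ≠ 3, so there is no saddle point; optimal play is mixed.
Let Row play U with probability p. Expected payoff against b1: (-8)p + 6(1−p) = −14p + 6; against b2: 3p + (-4)(1−p) = 7p − 4.
Setting these equal: −14p + 6 = 7p − 4 ⇒ −21p = -10 ⇒ p = 10/21, and the value is (-14)·(10/21) + 6 = -2/3.
For Column: with q = P(b1), equating U's and D's payoffs gives −11q + 3 = 10q − 4 ⇒ q = 1/3.

10/21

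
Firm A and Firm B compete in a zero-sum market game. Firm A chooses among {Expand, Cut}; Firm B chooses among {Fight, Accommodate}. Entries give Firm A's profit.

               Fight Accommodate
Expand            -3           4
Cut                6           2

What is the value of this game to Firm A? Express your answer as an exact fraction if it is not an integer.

Row minima: Expand → -3, Cut → 2; maximin = 2.
Column maxima: Fight → 6, Accommodate → 4; minimax = 4.
2 ≠ 4, so there is no saddle point; optimal play is mixed.
Let Firm A play Expand with probability p. Expected payoff against Fight: (-3)p + 6(1−p) = −9p + 6; against Accommodate: 4p + 2(1−p) = 2p + 2.
Setting these equal: −9p + 6 = 2p + 2 ⇒ −11p = -4 ⇒ p = 4/11, and the value is (-9)·(4/11) + 6 = 30/11.
For Firm B: with q = P(Fight), equating Expand's and Cut's payoffs gives −7q + 4 = 4q + 2 ⇒ q = 2/11.

30/11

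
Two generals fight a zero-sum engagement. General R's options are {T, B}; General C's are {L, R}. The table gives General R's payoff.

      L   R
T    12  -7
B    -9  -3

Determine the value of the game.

-99/25

Row minima: T → -7, B → -9; maximin = -7.
Column maxima: L → 12, R → -3; minimax = -3.
-7 ≠ -3, so there is no saddle point; optimal play is mixed.
Let General R play T with probability p. Expected payoff against L: 12p + (-9)(1−p) = 21p − 9; against R: (-7)p + (-3)(1−p) = −4p − 3.
Setting these equal: 21p − 9 = −4p − 3 ⇒ 25p = 6 ⇒ p = 6/25, and the value is (21)·(6/25) − 9 = -99/25.
For General C: with q = P(L), equating T's and B's payoffs gives 19q − 7 = −6q − 3 ⇒ q = 4/25.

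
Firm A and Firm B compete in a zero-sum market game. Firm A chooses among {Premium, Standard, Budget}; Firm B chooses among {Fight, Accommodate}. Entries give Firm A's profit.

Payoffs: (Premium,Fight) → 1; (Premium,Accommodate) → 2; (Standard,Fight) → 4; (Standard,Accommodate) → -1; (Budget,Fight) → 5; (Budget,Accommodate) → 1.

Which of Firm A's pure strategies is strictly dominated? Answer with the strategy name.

Budget gives a strictly higher payoff than Standard against every column: 5 > 4, 1 > -1.
So Standard is strictly dominated and Firm A never plays it.

Standard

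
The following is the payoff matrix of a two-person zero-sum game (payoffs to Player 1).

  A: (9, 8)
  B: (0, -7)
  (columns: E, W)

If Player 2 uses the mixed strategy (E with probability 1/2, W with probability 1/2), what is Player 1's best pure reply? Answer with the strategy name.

A

Expected payoff of A: (1/2)·9 + (1/2)·8 = 17/2.
Expected payoff of B: (1/2)·0 + (1/2)·(-7) = -7/2.
The largest is 17/2, so Player 1's best response is A.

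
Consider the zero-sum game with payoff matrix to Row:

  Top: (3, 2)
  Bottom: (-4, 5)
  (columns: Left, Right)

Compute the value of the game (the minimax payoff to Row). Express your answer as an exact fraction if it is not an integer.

23/10

Row minima: Top → 2, Bottom → -4; maximin = 2.
Column maxima: Left → 3, Right → 5; minimax = 3.
2 ≠ 3, so there is no saddle point; optimal play is mixed.
Let Row play Top with probability p. Expected payoff against Left: 3p + (-4)(1−p) = 7p − 4; against Right: 2p + 5(1−p) = −3p + 5.
Setting these equal: 7p − 4 = −3p + 5 ⇒ 10p = 9 ⇒ p = 9/10, and the value is (7)·(9/10) − 4 = 23/10.
For Column: with q = P(Left), equating Top's and Bottom's payoffs gives q + 2 = −9q + 5 ⇒ q = 3/10.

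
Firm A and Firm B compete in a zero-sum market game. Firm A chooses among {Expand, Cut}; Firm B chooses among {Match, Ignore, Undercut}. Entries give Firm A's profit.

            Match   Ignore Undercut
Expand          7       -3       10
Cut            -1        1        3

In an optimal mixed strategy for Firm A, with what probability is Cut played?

Row minima: Expand → -3, Cut → -1; maximin = -1.
Column maxima: Match → 7, Ignore → 1, Undercut → 10; minimax = 1.
-1 ≠ 1, so there is no saddle point; optimal play is mixed.
Undercut is strictly dominated by Match (it gives Firm A strictly more in every row), so Firm B never plays it.
On the remaining 2×2 (Expand, Cut vs Match, Ignore):
Let Firm A play Expand with probability p. Expected payoff against Match: 7p + (-1)(1−p) = 8p − 1; against Ignore: (-3)p + 1(1−p) = −4p + 1.
Setting these equal: 8p − 1 = −4p + 1 ⇒ 12p = 2 ⇒ p = 1/6, and the value is (8)·(1/6) − 1 = 1/3.
For Firm B: with q = P(Match), equating Expand's and Cut's payoffs gives 10q − 3 = −2q + 1 ⇒ q = 1/3.

5/6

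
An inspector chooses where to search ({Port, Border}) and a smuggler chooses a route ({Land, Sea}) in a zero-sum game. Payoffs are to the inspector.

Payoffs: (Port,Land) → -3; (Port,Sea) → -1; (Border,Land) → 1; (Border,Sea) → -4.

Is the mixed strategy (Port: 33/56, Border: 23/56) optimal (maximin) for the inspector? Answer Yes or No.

No

Against Land this mix gives (33/56)·(-3) + (23/56)·1 = -19/14.
Against Sea this mix gives (33/56)·(-1) + (23/56)·(-4) = -125/56.
The smuggler will play Sea, holding the inspector to -125/56. Shifting weight toward the row that does better against Sea would raise this floor (the equalizing mix achieves -13/7 against both Sea and Land), so the proposed strategy is not optimal.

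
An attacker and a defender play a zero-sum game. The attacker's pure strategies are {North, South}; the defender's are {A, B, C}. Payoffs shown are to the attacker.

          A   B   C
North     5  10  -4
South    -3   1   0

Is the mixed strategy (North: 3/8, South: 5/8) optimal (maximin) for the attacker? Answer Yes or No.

No

Against A this mix gives (3/8)·5 + (5/8)·(-3) = 0.
Against B this mix gives (3/8)·10 + (5/8)·1 = 35/8.
Against C this mix gives (3/8)·(-4) + (5/8)·0 = -3/2.
The defender will play C, holding the attacker to -3/2. Shifting weight toward the row that does better against C would raise this floor (the equalizing mix achieves -1 against both C and A), so the proposed strategy is not optimal.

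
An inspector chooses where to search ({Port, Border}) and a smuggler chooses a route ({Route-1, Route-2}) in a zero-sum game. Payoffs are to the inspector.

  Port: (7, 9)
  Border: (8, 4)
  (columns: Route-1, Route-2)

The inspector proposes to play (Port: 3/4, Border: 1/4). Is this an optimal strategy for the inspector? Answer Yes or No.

No

Against Route-1 this mix gives (3/4)·7 + (1/4)·8 = 29/4.
Against Route-2 this mix gives (3/4)·9 + (1/4)·4 = 31/4.
The smuggler will play Route-1, holding the inspector to 29/4. Shifting weight toward the row that does better against Route-1 would raise this floor (the equalizing mix achieves 22/3 against both Route-1 and Route-2), so the proposed strategy is not optimal.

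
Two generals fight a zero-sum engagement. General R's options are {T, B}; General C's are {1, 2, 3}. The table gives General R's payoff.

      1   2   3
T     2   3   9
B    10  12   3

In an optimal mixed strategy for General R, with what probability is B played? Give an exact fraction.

1/2

Row minima: T → 2, B → 3; maximin = 3.
Column maxima: 1 → 10, 2 → 12, 3 → 9; minimax = 9.
3 ≠ 9, so there is no saddle point; optimal play is mixed.
2 is strictly dominated by 1 (it gives General R strictly more in every row), so General C never plays it.
On the remaining 2×2 (T, B vs 1, 3):
Let General R play T with probability p. Expected payoff against 1: 2p + 10(1−p) = −8p + 10; against 3: 9p + 3(1−p) = 6p + 3.
Setting these equal: −8p + 10 = 6p + 3 ⇒ −14p = -7 ⇒ p = 1/2, and the value is (-8)·(1/2) + 10 = 6.
For General C: with q = P(1), equating T's and B's payoffs gives −7q + 9 = 7q + 3 ⇒ q = 3/7.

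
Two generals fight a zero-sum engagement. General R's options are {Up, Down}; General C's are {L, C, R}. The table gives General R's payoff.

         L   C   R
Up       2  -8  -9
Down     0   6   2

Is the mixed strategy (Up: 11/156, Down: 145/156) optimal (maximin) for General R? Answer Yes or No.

No

Against L this mix gives (11/156)·2 + (145/156)·0 = 11/78.
Against C this mix gives (11/156)·(-8) + (145/156)·6 = 391/78.
Against R this mix gives (11/156)·(-9) + (145/156)·2 = 191/156.
General C will play L, holding General R to 11/78. Shifting weight toward the row that does better against L would raise this floor (the equalizing mix achieves 4/13 against both L and R), so the proposed strategy is not optimal.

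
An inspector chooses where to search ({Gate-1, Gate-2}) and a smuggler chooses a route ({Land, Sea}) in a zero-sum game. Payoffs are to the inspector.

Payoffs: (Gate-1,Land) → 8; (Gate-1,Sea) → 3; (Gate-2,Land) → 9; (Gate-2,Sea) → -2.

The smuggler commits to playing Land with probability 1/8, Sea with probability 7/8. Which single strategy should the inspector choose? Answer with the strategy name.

Gate-1

Expected payoff of Gate-1: (1/8)·8 + (7/8)·3 = 29/8.
Expected payoff of Gate-2: (1/8)·9 + (7/8)·(-2) = -5/8.
The largest is 29/8, so the inspector's best response is Gate-1.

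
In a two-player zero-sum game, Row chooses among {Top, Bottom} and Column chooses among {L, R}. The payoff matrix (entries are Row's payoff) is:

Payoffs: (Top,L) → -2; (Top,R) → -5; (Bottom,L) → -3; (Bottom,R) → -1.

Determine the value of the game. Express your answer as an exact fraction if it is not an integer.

-13/5

Row minima: Top → -5, Bottom → -3; maximin = -3.
Column maxima: L → -2, R → -1; minimax = -2.
-3 ≠ -2, so there is no saddle point; optimal play is mixed.
Let Row play Top with probability p. Expected payoff against L: (-2)p + (-3)(1−p) = p − 3; against R: (-5)p + (-1)(1−p) = −4p − 1.
Setting these equal: p − 3 = −4p − 1 ⇒ 5p = 2 ⇒ p = 2/5, and the value is (1)·(2/5) − 3 = -13/5.
For Column: with q = P(L), equating Top's and Bottom's payoffs gives 3q − 5 = −2q − 1 ⇒ q = 4/5.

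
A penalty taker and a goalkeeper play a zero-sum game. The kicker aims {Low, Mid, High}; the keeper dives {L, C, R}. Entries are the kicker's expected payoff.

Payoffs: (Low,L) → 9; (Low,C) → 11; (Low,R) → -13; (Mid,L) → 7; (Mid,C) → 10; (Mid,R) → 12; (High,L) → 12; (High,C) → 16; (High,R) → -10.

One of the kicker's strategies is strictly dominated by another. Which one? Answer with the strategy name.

High gives a strictly higher payoff than Low against every column: 12 > 9, 16 > 11, -10 > -13.
So Low is strictly dominated and the kicker never plays it.

Low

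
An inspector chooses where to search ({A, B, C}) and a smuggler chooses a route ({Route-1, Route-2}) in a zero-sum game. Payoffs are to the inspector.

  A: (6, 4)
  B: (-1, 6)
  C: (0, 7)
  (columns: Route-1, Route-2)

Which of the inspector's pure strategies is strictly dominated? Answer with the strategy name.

C gives a strictly higher payoff than B against every column: 0 > -1, 7 > 6.
So B is strictly dominated and the inspector never plays it.

B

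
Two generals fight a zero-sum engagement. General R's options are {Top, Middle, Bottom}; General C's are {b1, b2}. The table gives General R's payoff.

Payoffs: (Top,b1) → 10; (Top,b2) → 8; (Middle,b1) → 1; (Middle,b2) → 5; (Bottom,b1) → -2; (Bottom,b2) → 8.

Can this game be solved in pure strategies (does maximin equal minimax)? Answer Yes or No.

Yes

Row minima: Top → 8, Middle → 1, Bottom → -2; maximin = 8.
Column maxima: b1 → 10, b2 → 8; minimax = 8.
maximin = minimax = 8, so a saddle point exists.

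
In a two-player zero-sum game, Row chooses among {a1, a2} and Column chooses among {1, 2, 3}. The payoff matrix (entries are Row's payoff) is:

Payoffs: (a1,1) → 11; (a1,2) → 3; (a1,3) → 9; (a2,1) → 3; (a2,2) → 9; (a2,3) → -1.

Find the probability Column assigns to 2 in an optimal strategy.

Row minima: a1 → 3, a2 → -1; maximin = 3.
Column maxima: 1 → 11, 2 → 9, 3 → 9; minimax = 9.
3 ≠ 9, so there is no saddle point; optimal play is mixed.
1 is strictly dominated by 3 (it gives Row strictly more in every row), so Column never plays it.
On the remaining 2×2 (a1, a2 vs 2, 3):
Let Row play a1 with probability p. Expected payoff against 2: 3p + 9(1−p) = −6p + 9; against 3: 9p + (-1)(1−p) = 10p − 1.
Setting these equal: −6p + 9 = 10p − 1 ⇒ −16p = -10 ⇒ p = 5/8, and the value is (-6)·(5/8) + 9 = 21/4.
For Column: with q = P(2), equating a1's and a2's payoffs gives −6q + 9 = 10q − 1 ⇒ q = 5/8.

5/8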